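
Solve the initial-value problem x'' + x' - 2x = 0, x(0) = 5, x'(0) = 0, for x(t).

Characteristic equation r² + r - 2 = 0 factors as (r - 1)(r + 2) = 0, so r = 1, -2.
Hence x_h = C1*exp(t) + C2*exp(-2*t).
Apply the initial conditions: x(0) = C1 + C2 = 5 and x'(0) = C1 - 2*C2 = 0. Solving gives C1 = 10/3, C2 = 5/3.

x = 5*exp(-2*t)/3 + 10*exp(t)/3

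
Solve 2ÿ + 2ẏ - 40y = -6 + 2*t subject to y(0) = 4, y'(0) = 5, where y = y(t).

Divide through by 2: y'' + y' - 20y = -3 + t.
Characteristic equation r² + r - 20 = 0 factors as (r + 5)(r - 4) = 0, so r = -5, 4.
Hence y_h = C1*exp(-5*t) + C2*exp(4*t).
For the particular solution try y_p = A0 + A1*t. Substituting and matching coefficients of each power of t gives A0 = 59/400, A1 = -1/20, so y_p = 59/400 - t/20.
General solution: y = 59/400 - t/20 + C1*exp(-5*t) + C2*exp(4*t).
Apply the initial conditions: y(0) = 59/400 + C1 + C2 = 4 and y'(0) = -1/20 - 5*C1 + 4*C2 = 5. Solving gives C1 = 259/225, C2 = 389/144.

y = 59/400 - t/20 + 259*exp(-5*t)/225 + 389*exp(4*t)/144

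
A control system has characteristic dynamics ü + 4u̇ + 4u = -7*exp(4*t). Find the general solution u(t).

u = -7*exp(4*t)/36 + C1*exp(-2*t) + C2*t*exp(-2*t)

Characteristic equation r² + 4r + 4 = 0 has discriminant (4)² - 4·(4) = 0, so r = -2 is a repeated root.
Hence u_h = (C1 + C2*t)*exp(-2*t).
Try u_p = A*exp(4*t). Substituting into the equation and dividing by exp(4*t) gives A = -7/36, so u_p = -7*exp(4*t)/36.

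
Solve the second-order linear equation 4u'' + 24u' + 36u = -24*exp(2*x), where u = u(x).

Divide through by 4: u'' + 6u' + 9u = -6*exp(2*x).
Characteristic equation r² + 6r + 9 = 0 has discriminant (6)² - 4·(9) = 0, so r = -3 is a repeated root.
Hence u_h = (C1 + C2*x)*exp(-3*x).
Try u_p = A*exp(2*x). Substituting into the equation and dividing by exp(2*x) gives A = -6/25, so u_p = -6*exp(2*x)/25.

u = -6*exp(2*x)/25 + C1*exp(-3*x) + C2*x*exp(-3*x)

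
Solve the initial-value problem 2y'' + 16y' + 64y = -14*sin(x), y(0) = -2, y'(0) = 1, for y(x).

Divide through by 2: y'' + 8y' + 32y = -7*sin(x).
Characteristic equation r² + 8r + 32 = 0 has discriminant (8)² - 4·(32) = -64 < 0, so r = -4 ± 4i.
Hence y_h = C1*cos(4*x)*exp(-4*x) + C2*exp(-4*x)*sin(4*x).
Try y_p = A*cos(x) + B*sin(x). Substituting and equating the coefficients of cos(x) and sin(x) gives A = 56/1025, B = -217/1025, so y_p = -217*sin(x)/1025 + 56*cos(x)/1025.
General solution: y = -217*sin(x)/1025 + 56*cos(x)/1025 + C1*cos(4*x)*exp(-4*x) + C2*exp(-4*x)*sin(4*x).
Apply the initial conditions: y(0) = 56/1025 + C1 = -2 and y'(0) = -217/1025 - 4*C1 + 4*C2 = 1. Solving gives C1 = -2106/1025, C2 = -3591/2050.

y = -217*sin(x)/1025 + 56*cos(x)/1025 - 3591*exp(-4*x)*sin(4*x)/2050 - 2106*cos(4*x)*exp(-4*x)/1025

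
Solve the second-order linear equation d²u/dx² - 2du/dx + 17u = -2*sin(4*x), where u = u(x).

u = -16*cos(4*x)/65 - 2*sin(4*x)/65 + C1*cos(4*x)*exp(x) + C2*exp(x)*sin(4*x)

Characteristic equation r² - 2r + 17 = 0 has discriminant (-2)² - 4·(17) = -64 < 0, so r = 1 ± 4i.
Hence u_h = C1*cos(4*x)*exp(x) + C2*exp(x)*sin(4*x).
Try u_p = A*cos(4*x) + B*sin(4*x). Substituting and equating the coefficients of cos(4x) and sin(4x) gives A = -16/65, B = -2/65, so u_p = -16*cos(4*x)/65 - 2*sin(4*x)/65.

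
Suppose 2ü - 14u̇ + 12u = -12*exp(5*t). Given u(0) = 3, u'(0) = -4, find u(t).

u = -13*exp(6*t)/5 + 3*exp(5*t)/2 + 41*exp(t)/10

Divide through by 2: u'' - 7u' + 6u = -6*exp(5*t).
Characteristic equation r² - 7r + 6 = 0 factors as (r - 6)(r - 1) = 0, so r = 6, 1.
Hence u_h = C1*exp(6*t) + C2*exp(t).
Try u_p = A*exp(5*t). Substituting into the equation and dividing by exp(5*t) gives A = 3/2, so u_p = 3*exp(5*t)/2.
General solution: u = 3*exp(5*t)/2 + C1*exp(6*t) + C2*exp(t).
Apply the initial conditions: u(0) = 3/2 + C1 + C2 = 3 and u'(0) = 15/2 + C2 + 6*C1 = -4. Solving gives C1 = -13/5, C2 = 41/10.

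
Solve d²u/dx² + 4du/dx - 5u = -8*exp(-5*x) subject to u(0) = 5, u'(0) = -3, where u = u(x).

Characteristic equation r² + 4r - 5 = 0 factors as (r - 1)(r + 5) = 0, so r = 1, -5.
Hence u_h = C1*exp(x) + C2*exp(-5*x).
Since exp(-5*x) solves the homogeneous equation (r = -5 is a root of multiplicity 1), multiply the trial by x. Try u_p = A*x*exp(-5*x). Substituting into the equation and dividing by exp(-5*x) gives A = 4/3, so u_p = 4*x*exp(-5*x)/3.
General solution: u = C1*exp(x) + C2*exp(-5*x) + 4*x*exp(-5*x)/3.
Apply the initial conditions: u(0) = C1 + C2 = 5 and u'(0) = 4/3 + C1 - 5*C2 = -3. Solving gives C1 = 31/9, C2 = 14/9.

u = 14*exp(-5*x)/9 + 31*exp(x)/9 + 4*x*exp(-5*x)/3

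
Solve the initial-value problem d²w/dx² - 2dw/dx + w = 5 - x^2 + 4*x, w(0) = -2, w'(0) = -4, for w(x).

Characteristic equation r² - 2r + 1 = 0 has discriminant (-2)² - 4·(1) = 0, so r = 1 is a repeated root.
Hence w_h = (C1 + C2*x)*exp(x).
For the particular solution try w_p = A0 + A1*x + A2*x^2. Substituting and matching coefficients of each power of x gives A0 = 7, A1 = 0, A2 = -1, so w_p = 7 - x^2.
General solution: w = 7 - x^2 + C1*exp(x) + C2*x*exp(x).
Apply the initial conditions: w(0) = 7 + C1 = -2 and w'(0) = C1 + C2 = -4. Solving gives C1 = -9, C2 = 5.

w = 7 - x**2 - 9*exp(x) + 5*x*exp(x)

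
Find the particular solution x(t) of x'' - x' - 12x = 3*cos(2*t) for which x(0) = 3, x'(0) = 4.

x = -12*cos(2*t)/65 - 3*sin(2*t)/130 + 68*exp(4*t)/35 + 113*exp(-3*t)/91

Characteristic equation r² - r - 12 = 0 factors as (r - 4)(r + 3) = 0, so r = 4, -3.
Hence x_h = C1*exp(4*t) + C2*exp(-3*t).
Try x_p = A*cos(2*t) + B*sin(2*t). Substituting and equating the coefficients of cos(2t) and sin(2t) gives A = -12/65, B = -3/130, so x_p = -12*cos(2*t)/65 - 3*sin(2*t)/130.
General solution: x = -12*cos(2*t)/65 - 3*sin(2*t)/130 + C1*exp(4*t) + C2*exp(-3*t).
Apply the initial conditions: x(0) = -12/65 + C1 + C2 = 3 and x'(0) = -3/65 - 3*C2 + 4*C1 = 4. Solving gives C1 = 68/35, C2 = 113/91.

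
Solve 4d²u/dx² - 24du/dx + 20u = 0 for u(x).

Divide through by 4: u'' - 6u' + 5u = 0.
Characteristic equation r² - 6r + 5 = 0 factors as (r - 5)(r - 1) = 0, so r = 5, 1.
Hence u_h = C1*exp(5*x) + C2*exp(x).

u = C1*exp(5*x) + C2*exp(x)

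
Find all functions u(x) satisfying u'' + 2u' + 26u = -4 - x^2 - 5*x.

Characteristic equation r² + 2r + 26 = 0 has discriminant (2)² - 4·(26) = -100 < 0, so r = -1 ± 5i.
Hence u_h = C1*cos(5*x)*exp(-x) + C2*exp(-x)*sin(5*x).
For the particular solution try u_p = A0 + A1*x + A2*x^2. Substituting and matching coefficients of each power of x gives A0 = -300/2197, A1 = -63/338, A2 = -1/26, so u_p = -300/2197 - 63*x/338 - x^2/26.

u = -300/2197 - 63*x/338 - x**2/26 + C1*cos(5*x)*exp(-x) + C2*exp(-x)*sin(5*x)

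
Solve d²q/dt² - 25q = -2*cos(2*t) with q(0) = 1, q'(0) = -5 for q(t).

Characteristic equation r² - 25 = 0 factors as (r - 5)(r + 5) = 0, so r = 5, -5.
Hence q_h = C1*exp(5*t) + C2*exp(-5*t).
Try q_p = A*cos(2*t) + B*sin(2*t). Substituting and equating the coefficients of cos(2t) and sin(2t) gives A = 2/29, B = 0, so q_p = 2*cos(2*t)/29.
General solution: q = 2*cos(2*t)/29 + C1*exp(5*t) + C2*exp(-5*t).
Apply the initial conditions: q(0) = 2/29 + C1 + C2 = 1 and q'(0) = -5*C2 + 5*C1 = -5. Solving gives C1 = -1/29, C2 = 28/29.

q = -exp(5*t)/29 + 2*cos(2*t)/29 + 28*exp(-5*t)/29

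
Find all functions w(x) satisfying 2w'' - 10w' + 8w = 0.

Divide through by 2: w'' - 5w' + 4w = 0.
Characteristic equation r² - 5r + 4 = 0 factors as (r - 1)(r - 4) = 0, so r = 1, 4.
Hence w_h = C1*exp(x) + C2*exp(4*x).

w = C1*exp(x) + C2*exp(4*x)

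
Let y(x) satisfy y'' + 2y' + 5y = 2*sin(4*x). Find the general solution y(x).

y = -22*sin(4*x)/185 - 16*cos(4*x)/185 + C1*cos(2*x)*exp(-x) + C2*exp(-x)*sin(2*x)

Characteristic equation r² + 2r + 5 = 0 has discriminant (2)² - 4·(5) = -16 < 0, so r = -1 ± 2i.
Hence y_h = C1*cos(2*x)*exp(-x) + C2*exp(-x)*sin(2*x).
Try y_p = A*cos(4*x) + B*sin(4*x). Substituting and equating the coefficients of cos(4x) and sin(4x) gives A = -16/185, B = -22/185, so y_p = -22*sin(4*x)/185 - 16*cos(4*x)/185.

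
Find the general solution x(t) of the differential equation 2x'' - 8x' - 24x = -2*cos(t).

x = 4*sin(t)/185 + 13*cos(t)/185 + C1*exp(-2*t) + C2*exp(6*t)

Divide through by 2: x'' - 4x' - 12x = -cos(t).
Characteristic equation r² - 4r - 12 = 0 factors as (r + 2)(r - 6) = 0, so r = -2, 6.
Hence x_h = C1*exp(-2*t) + C2*exp(6*t).
Try x_p = A*cos(t) + B*sin(t). Substituting and equating the coefficients of cos(t) and sin(t) gives A = 13/185, B = 4/185, so x_p = 4*sin(t)/185 + 13*cos(t)/185.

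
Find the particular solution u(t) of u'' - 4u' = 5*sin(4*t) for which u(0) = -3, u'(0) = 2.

Characteristic equation r² - 4r = 0 factors as (r - 4)r = 0, so r = 4, 0.
Hence u_h = C1*exp(4*t) + C2.
Try u_p = A*cos(4*t) + B*sin(4*t). Substituting and equating the coefficients of cos(4t) and sin(4t) gives A = 5/32, B = -5/32, so u_p = -5*sin(4*t)/32 + 5*cos(4*t)/32.
General solution: u = C2 - 5*sin(4*t)/32 + 5*cos(4*t)/32 + C1*exp(4*t).
Apply the initial conditions: u(0) = 5/32 + C1 + C2 = -3 and u'(0) = -5/8 + 4*C1 = 2. Solving gives C1 = 21/32, C2 = -61/16.

u = -61/16 - 5*sin(4*t)/32 + 5*cos(4*t)/32 + 21*exp(4*t)/32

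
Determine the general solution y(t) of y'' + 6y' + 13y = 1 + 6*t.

y = -23/169 + 6*t/13 + C1*cos(2*t)*exp(-3*t) + C2*exp(-3*t)*sin(2*t)

Characteristic equation r² + 6r + 13 = 0 has discriminant (6)² - 4·(13) = -16 < 0, so r = -3 ± 2i.
Hence y_h = C1*cos(2*t)*exp(-3*t) + C2*exp(-3*t)*sin(2*t).
For the particular solution try y_p = A0 + A1*t. Substituting and matching coefficients of each power of t gives A0 = -23/169, A1 = 6/13, so y_p = -23/169 + 6*t/13.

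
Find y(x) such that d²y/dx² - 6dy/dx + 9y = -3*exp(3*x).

y = C1*exp(3*x) - 3*x**2*exp(3*x)/2 + C2*x*exp(3*x)

Characteristic equation r² - 6r + 9 = 0 has discriminant (-6)² - 4·(9) = 0, so r = 3 is a repeated root.
Hence y_h = (C1 + C2*x)*exp(3*x).
Since exp(3*x) solves the homogeneous equation (r = 3 is a root of multiplicity 2), multiply the trial by x^2. Try y_p = A*x^2*exp(3*x). Substituting into the equation and dividing by exp(3*x) gives A = -3/2, so y_p = -3*x^2*exp(3*x)/2.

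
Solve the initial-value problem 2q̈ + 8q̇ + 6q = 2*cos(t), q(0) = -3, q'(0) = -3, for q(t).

Divide through by 2: q'' + 4q' + 3q = cos(t).
Characteristic equation r² + 4r + 3 = 0 factors as (r + 1)(r + 3) = 0, so r = -1, -3.
Hence q_h = C1*exp(-t) + C2*exp(-3*t).
Try q_p = A*cos(t) + B*sin(t). Substituting and equating the coefficients of cos(t) and sin(t) gives A = 1/10, B = 1/5, so q_p = sin(t)/5 + cos(t)/10.
General solution: q = sin(t)/5 + cos(t)/10 + C1*exp(-t) + C2*exp(-3*t).
Apply the initial conditions: q(0) = 1/10 + C1 + C2 = -3 and q'(0) = 1/5 - C1 - 3*C2 = -3. Solving gives C1 = -25/4, C2 = 63/20.

q = -25*exp(-t)/4 + sin(t)/5 + cos(t)/10 + 63*exp(-3*t)/20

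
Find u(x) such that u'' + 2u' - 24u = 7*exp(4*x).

u = C1*exp(-6*x) + C2*exp(4*x) + 7*x*exp(4*x)/10

Characteristic equation r² + 2r - 24 = 0 factors as (r + 6)(r - 4) = 0, so r = -6, 4.
Hence u_h = C1*exp(-6*x) + C2*exp(4*x).
Since exp(4*x) solves the homogeneous equation (r = 4 is a root of multiplicity 1), multiply the trial by x. Try u_p = A*x*exp(4*x). Substituting into the equation and dividing by exp(4*x) gives A = 7/10, so u_p = 7*x*exp(4*x)/10.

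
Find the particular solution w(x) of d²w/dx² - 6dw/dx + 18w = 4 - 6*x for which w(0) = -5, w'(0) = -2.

w = 1/9 - x/3 - 46*cos(3*x)*exp(3*x)/9 + 41*exp(3*x)*sin(3*x)/9

Characteristic equation r² - 6r + 18 = 0 has discriminant (-6)² - 4·(18) = -36 < 0, so r = 3 ± 3i.
Hence w_h = C1*cos(3*x)*exp(3*x) + C2*exp(3*x)*sin(3*x).
For the particular solution try w_p = A0 + A1*x. Substituting and matching coefficients of each power of x gives A0 = 1/9, A1 = -1/3, so w_p = 1/9 - x/3.
General solution: w = 1/9 - x/3 + C1*cos(3*x)*exp(3*x) + C2*exp(3*x)*sin(3*x).
Apply the initial conditions: w(0) = 1/9 + C1 = -5 and w'(0) = -1/3 + 3*C1 + 3*C2 = -2. Solving gives C1 = -46/9, C2 = 41/9.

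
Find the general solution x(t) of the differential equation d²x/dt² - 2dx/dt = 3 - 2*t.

x = C2 + t**2/2 - t + C1*exp(2*t)

Characteristic equation r² - 2r = 0 factors as (r - 2)r = 0, so r = 2, 0.
Hence x_h = C1*exp(2*t) + C2.
Since 0 is a characteristic root (multiplicity 1), multiply the polynomial trial by t: try x_p = t*(A0 + A1*t). Substituting and matching coefficients of each power of t gives A0 = -1, A1 = 1/2, so x_p = t^2/2 - t.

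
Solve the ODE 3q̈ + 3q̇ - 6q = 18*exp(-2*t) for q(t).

q = C1*exp(-2*t) + C2*exp(t) - 2*t*exp(-2*t)

Divide through by 3: q'' + q' - 2q = 6*exp(-2*t).
Characteristic equation r² + r - 2 = 0 factors as (r + 2)(r - 1) = 0, so r = -2, 1.
Hence q_h = C1*exp(-2*t) + C2*exp(t).
Since exp(-2*t) solves the homogeneous equation (r = -2 is a root of multiplicity 1), multiply the trial by t. Try q_p = A*t*exp(-2*t). Substituting into the equation and dividing by exp(-2*t) gives A = -2, so q_p = -2*t*exp(-2*t).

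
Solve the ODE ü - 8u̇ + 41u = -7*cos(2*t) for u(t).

u = -259*cos(2*t)/1625 + 112*sin(2*t)/1625 + C1*cos(5*t)*exp(4*t) + C2*exp(4*t)*sin(5*t)

Characteristic equation r² - 8r + 41 = 0 has discriminant (-8)² - 4·(41) = -100 < 0, so r = 4 ± 5i.
Hence u_h = C1*cos(5*t)*exp(4*t) + C2*exp(4*t)*sin(5*t).
Try u_p = A*cos(2*t) + B*sin(2*t). Substituting and equating the coefficients of cos(2t) and sin(2t) gives A = -259/1625, B = 112/1625, so u_p = -259*cos(2*t)/1625 + 112*sin(2*t)/1625.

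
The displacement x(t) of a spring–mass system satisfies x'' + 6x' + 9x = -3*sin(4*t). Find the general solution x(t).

x = 21*sin(4*t)/625 + 72*cos(4*t)/625 + C1*exp(-3*t) + C2*t*exp(-3*t)

Characteristic equation r² + 6r + 9 = 0 has discriminant (6)² - 4·(9) = 0, so r = -3 is a repeated root.
Hence x_h = (C1 + C2*t)*exp(-3*t).
Try x_p = A*cos(4*t) + B*sin(4*t). Substituting and equating the coefficients of cos(4t) and sin(4t) gives A = 72/625, B = 21/625, so x_p = 21*sin(4*t)/625 + 72*cos(4*t)/625.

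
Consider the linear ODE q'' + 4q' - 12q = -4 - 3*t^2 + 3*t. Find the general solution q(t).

Characteristic equation r² + 4r - 12 = 0 factors as (r + 6)(r - 2) = 0, so r = -6, 2.
Hence q_h = C1*exp(-6*t) + C2*exp(2*t).
For the particular solution try q_p = A0 + A1*t + A2*t^2. Substituting and matching coefficients of each power of t gives A0 = 25/72, A1 = -1/12, A2 = 1/4, so q_p = 25/72 - t/12 + t^2/4.

q = 25/72 - t/12 + t**2/4 + C1*exp(-6*t) + C2*exp(2*t)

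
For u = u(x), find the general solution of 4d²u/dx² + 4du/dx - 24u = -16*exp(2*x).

Divide through by 4: u'' + u' - 6u = -4*exp(2*x).
Characteristic equation r² + r - 6 = 0 factors as (r - 2)(r + 3) = 0, so r = 2, -3.
Hence u_h = C1*exp(2*x) + C2*exp(-3*x).
Since exp(2*x) solves the homogeneous equation (r = 2 is a root of multiplicity 1), multiply the trial by x. Try u_p = A*x*exp(2*x). Substituting into the equation and dividing by exp(2*x) gives A = -4/5, so u_p = -4*x*exp(2*x)/5.

u = C1*exp(2*x) + C2*exp(-3*x) - 4*x*exp(2*x)/5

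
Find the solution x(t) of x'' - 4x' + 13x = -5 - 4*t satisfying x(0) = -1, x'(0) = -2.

Characteristic equation r² - 4r + 13 = 0 has discriminant (-4)² - 4·(13) = -36 < 0, so r = 2 ± 3i.
Hence x_h = C1*cos(3*t)*exp(2*t) + C2*exp(2*t)*sin(3*t).
For the particular solution try x_p = A0 + A1*t. Substituting and matching coefficients of each power of t gives A0 = -81/169, A1 = -4/13, so x_p = -81/169 - 4*t/13.
General solution: x = -81/169 - 4*t/13 + C1*cos(3*t)*exp(2*t) + C2*exp(2*t)*sin(3*t).
Apply the initial conditions: x(0) = -81/169 + C1 = -1 and x'(0) = -4/13 + 2*C1 + 3*C2 = -2. Solving gives C1 = -88/169, C2 = -110/507.

x = -81/169 - 4*t/13 - 110*exp(2*t)*sin(3*t)/507 - 88*cos(3*t)*exp(2*t)/169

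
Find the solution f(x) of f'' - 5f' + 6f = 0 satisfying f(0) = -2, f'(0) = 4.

Characteristic equation r² - 5r + 6 = 0 factors as (r - 2)(r - 3) = 0, so r = 2, 3.
Hence f_h = C1*exp(2*x) + C2*exp(3*x).
Apply the initial conditions: f(0) = C1 + C2 = -2 and f'(0) = 2*C1 + 3*C2 = 4. Solving gives C1 = -10, C2 = 8.

f = -10*exp(2*x) + 8*exp(3*x)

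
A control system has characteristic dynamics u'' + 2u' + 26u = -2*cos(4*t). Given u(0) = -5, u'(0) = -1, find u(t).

u = -5*cos(4*t)/41 - 4*sin(4*t)/41 - 200*cos(5*t)*exp(-t)/41 - 45*exp(-t)*sin(5*t)/41

Characteristic equation r² + 2r + 26 = 0 has discriminant (2)² - 4·(26) = -100 < 0, so r = -1 ± 5i.
Hence u_h = C1*cos(5*t)*exp(-t) + C2*exp(-t)*sin(5*t).
Try u_p = A*cos(4*t) + B*sin(4*t). Substituting and equating the coefficients of cos(4t) and sin(4t) gives A = -5/41, B = -4/41, so u_p = -5*cos(4*t)/41 - 4*sin(4*t)/41.
General solution: u = -5*cos(4*t)/41 - 4*sin(4*t)/41 + C1*cos(5*t)*exp(-t) + C2*exp(-t)*sin(5*t).
Apply the initial conditions: u(0) = -5/41 + C1 = -5 and u'(0) = -16/41 - C1 + 5*C2 = -1. Solving gives C1 = -200/41, C2 = -45/41.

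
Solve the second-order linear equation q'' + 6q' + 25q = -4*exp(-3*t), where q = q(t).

q = -exp(-3*t)/4 + C1*cos(4*t)*exp(-3*t) + C2*exp(-3*t)*sin(4*t)

Characteristic equation r² + 6r + 25 = 0 has discriminant (6)² - 4·(25) = -64 < 0, so r = -3 ± 4i.
Hence q_h = C1*cos(4*t)*exp(-3*t) + C2*exp(-3*t)*sin(4*t).
Try q_p = A*exp(-3*t). Substituting into the equation and dividing by exp(-3*t) gives A = -1/4, so q_p = -exp(-3*t)/4.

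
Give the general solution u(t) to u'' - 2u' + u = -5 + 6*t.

u = 7 + 6*t + C1*exp(t) + C2*t*exp(t)

Characteristic equation r² - 2r + 1 = 0 has discriminant (-2)² - 4·(1) = 0, so r = 1 is a repeated root.
Hence u_h = (C1 + C2*t)*exp(t).
For the particular solution try u_p = A0 + A1*t. Substituting and matching coefficients of each power of t gives A0 = 7, A1 = 6, so u_p = 7 + 6*t.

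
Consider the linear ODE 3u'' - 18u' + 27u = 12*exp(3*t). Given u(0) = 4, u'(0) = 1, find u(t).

u = 4*exp(3*t) - 11*t*exp(3*t) + 2*t**2*exp(3*t)

Divide through by 3: u'' - 6u' + 9u = 4*exp(3*t).
Characteristic equation r² - 6r + 9 = 0 has discriminant (-6)² - 4·(9) = 0, so r = 3 is a repeated root.
Hence u_h = (C1 + C2*t)*exp(3*t).
Since exp(3*t) solves the homogeneous equation (r = 3 is a root of multiplicity 2), multiply the trial by t^2. Try u_p = A*t^2*exp(3*t). Substituting into the equation and dividing by exp(3*t) gives A = 2, so u_p = 2*t^2*exp(3*t).
General solution: u = C1*exp(3*t) + 2*t^2*exp(3*t) + C2*t*exp(3*t).
Apply the initial conditions: u(0) = C1 = 4 and u'(0) = C2 + 3*C1 = 1. Solving gives C1 = 4, C2 = -11.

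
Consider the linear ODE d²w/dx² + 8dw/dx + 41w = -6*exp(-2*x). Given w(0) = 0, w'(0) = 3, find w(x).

Characteristic equation r² + 8r + 41 = 0 has discriminant (8)² - 4·(41) = -100 < 0, so r = -4 ± 5i.
Hence w_h = C1*cos(5*x)*exp(-4*x) + C2*exp(-4*x)*sin(5*x).
Try w_p = A*exp(-2*x). Substituting into the equation and dividing by exp(-2*x) gives A = -6/29, so w_p = -6*exp(-2*x)/29.
General solution: w = -6*exp(-2*x)/29 + C1*cos(5*x)*exp(-4*x) + C2*exp(-4*x)*sin(5*x).
Apply the initial conditions: w(0) = -6/29 + C1 = 0 and w'(0) = 12/29 - 4*C1 + 5*C2 = 3. Solving gives C1 = 6/29, C2 = 99/145.

w = -6*exp(-2*x)/29 + 6*cos(5*x)*exp(-4*x)/29 + 99*exp(-4*x)*sin(5*x)/145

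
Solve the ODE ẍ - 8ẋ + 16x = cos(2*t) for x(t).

Characteristic equation r² - 8r + 16 = 0 has discriminant (-8)² - 4·(16) = 0, so r = 4 is a repeated root.
Hence x_h = (C1 + C2*t)*exp(4*t).
Try x_p = A*cos(2*t) + B*sin(2*t). Substituting and equating the coefficients of cos(2t) and sin(2t) gives A = 3/100, B = -1/25, so x_p = -sin(2*t)/25 + 3*cos(2*t)/100.

x = -sin(2*t)/25 + 3*cos(2*t)/100 + C1*exp(4*t) + C2*t*exp(4*t)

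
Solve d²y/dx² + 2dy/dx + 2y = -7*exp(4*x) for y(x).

y = -7*exp(4*x)/26 + C1*cos(x)*exp(-x) + C2*exp(-x)*sin(x)

Characteristic equation r² + 2r + 2 = 0 has discriminant (2)² - 4·(2) = -4 < 0, so r = -1 ± i.
Hence y_h = C1*cos(x)*exp(-x) + C2*exp(-x)*sin(x).
Try y_p = A*exp(4*x). Substituting into the equation and dividing by exp(4*x) gives A = -7/26, so y_p = -7*exp(4*x)/26.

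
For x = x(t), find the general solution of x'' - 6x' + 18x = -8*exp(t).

Characteristic equation r² - 6r + 18 = 0 has discriminant (-6)² - 4·(18) = -36 < 0, so r = 3 ± 3i.
Hence x_h = C1*cos(3*t)*exp(3*t) + C2*exp(3*t)*sin(3*t).
Try x_p = A*exp(t). Substituting into the equation and dividing by exp(t) gives A = -8/13, so x_p = -8*exp(t)/13.

x = -8*exp(t)/13 + C1*cos(3*t)*exp(3*t) + C2*exp(3*t)*sin(3*t)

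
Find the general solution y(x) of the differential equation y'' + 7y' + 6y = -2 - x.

Characteristic equation r² + 7r + 6 = 0 factors as (r + 1)(r + 6) = 0, so r = -1, -6.
Hence y_h = C1*exp(-x) + C2*exp(-6*x).
For the particular solution try y_p = A0 + A1*x. Substituting and matching coefficients of each power of x gives A0 = -5/36, A1 = -1/6, so y_p = -5/36 - x/6.

y = -5/36 - x/6 + C1*exp(-x) + C2*exp(-6*x)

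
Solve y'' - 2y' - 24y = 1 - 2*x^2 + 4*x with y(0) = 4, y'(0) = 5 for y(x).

Characteristic equation r² - 2r - 24 = 0 factors as (r + 4)(r - 6) = 0, so r = -4, 6.
Hence y_h = C1*exp(-4*x) + C2*exp(6*x).
For the particular solution try y_p = A0 + A1*x + A2*x^2. Substituting and matching coefficients of each power of x gives A0 = -17/864, A1 = -13/72, A2 = 1/12, so y_p = -17/864 - 13*x/72 + x^2/12.
General solution: y = -17/864 - 13*x/72 + x^2/12 + C1*exp(-4*x) + C2*exp(6*x).
Apply the initial conditions: y(0) = -17/864 + C1 + C2 = 4 and y'(0) = -13/72 - 4*C1 + 6*C2 = 5. Solving gives C1 = 303/160, C2 = 287/135.

y = -17/864 - 13*x/72 + x**2/12 + 287*exp(6*x)/135 + 303*exp(-4*x)/160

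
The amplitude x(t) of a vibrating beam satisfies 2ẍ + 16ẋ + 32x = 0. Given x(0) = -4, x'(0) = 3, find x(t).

x = -4*exp(-4*t) - 13*t*exp(-4*t)

Divide through by 2: x'' + 8x' + 16x = 0.
Characteristic equation r² + 8r + 16 = 0 has discriminant (8)² - 4·(16) = 0, so r = -4 is a repeated root.
Hence x_h = (C1 + C2*t)*exp(-4*t).
Apply the initial conditions: x(0) = C1 = -4 and x'(0) = C2 - 4*C1 = 3. Solving gives C1 = -4, C2 = -13.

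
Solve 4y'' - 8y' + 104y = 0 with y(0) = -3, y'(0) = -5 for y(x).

y = -3*cos(5*x)*exp(x) - 2*exp(x)*sin(5*x)/5

Divide through by 4: y'' - 2y' + 26y = 0.
Characteristic equation r² - 2r + 26 = 0 has discriminant (-2)² - 4·(26) = -100 < 0, so r = 1 ± 5i.
Hence y_h = C1*cos(5*x)*exp(x) + C2*exp(x)*sin(5*x).
Apply the initial conditions: y(0) = C1 = -3 and y'(0) = C1 + 5*C2 = -5. Solving gives C1 = -3, C2 = -2/5.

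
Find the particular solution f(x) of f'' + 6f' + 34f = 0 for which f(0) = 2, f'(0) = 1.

f = 2*cos(5*x)*exp(-3*x) + 7*exp(-3*x)*sin(5*x)/5

Characteristic equation r² + 6r + 34 = 0 has discriminant (6)² - 4·(34) = -100 < 0, so r = -3 ± 5i.
Hence f_h = C1*cos(5*x)*exp(-3*x) + C2*exp(-3*x)*sin(5*x).
Apply the initial conditions: f(0) = C1 = 2 and f'(0) = -3*C1 + 5*C2 = 1. Solving gives C1 = 2, C2 = 7/5.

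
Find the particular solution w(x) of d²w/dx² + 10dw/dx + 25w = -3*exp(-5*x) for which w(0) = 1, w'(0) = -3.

w = 2*x*exp(-5*x) - 3*x**2*exp(-5*x)/2 + exp(-5*x)

Characteristic equation r² + 10r + 25 = 0 has discriminant (10)² - 4·(25) = 0, so r = -5 is a repeated root.
Hence w_h = (C1 + C2*x)*exp(-5*x).
Since exp(-5*x) solves the homogeneous equation (r = -5 is a root of multiplicity 2), multiply the trial by x^2. Try w_p = A*x^2*exp(-5*x). Substituting into the equation and dividing by exp(-5*x) gives A = -3/2, so w_p = -3*x^2*exp(-5*x)/2.
General solution: w = C1*exp(-5*x) - 3*x^2*exp(-5*x)/2 + C2*x*exp(-5*x).
Apply the initial conditions: w(0) = C1 = 1 and w'(0) = C2 - 5*C1 = -3. Solving gives C1 = 1, C2 = 2.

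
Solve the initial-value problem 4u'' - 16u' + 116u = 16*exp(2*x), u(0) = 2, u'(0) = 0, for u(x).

u = 4*exp(2*x)/25 - 4*exp(2*x)*sin(5*x)/5 + 46*cos(5*x)*exp(2*x)/25

Divide through by 4: u'' - 4u' + 29u = 4*exp(2*x).
Characteristic equation r² - 4r + 29 = 0 has discriminant (-4)² - 4·(29) = -100 < 0, so r = 2 ± 5i.
Hence u_h = C1*cos(5*x)*exp(2*x) + C2*exp(2*x)*sin(5*x).
Try u_p = A*exp(2*x). Substituting into the equation and dividing by exp(2*x) gives A = 4/25, so u_p = 4*exp(2*x)/25.
General solution: u = 4*exp(2*x)/25 + C1*cos(5*x)*exp(2*x) + C2*exp(2*x)*sin(5*x).
Apply the initial conditions: u(0) = 4/25 + C1 = 2 and u'(0) = 8/25 + 2*C1 + 5*C2 = 0. Solving gives C1 = 46/25, C2 = -4/5.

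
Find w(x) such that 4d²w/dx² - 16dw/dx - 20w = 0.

w = C1*exp(5*x) + C2*exp(-x)

Divide through by 4: w'' - 4w' - 5w = 0.
Characteristic equation r² - 4r - 5 = 0 factors as (r - 5)(r + 1) = 0, so r = 5, -1.
Hence w_h = C1*exp(5*x) + C2*exp(-x).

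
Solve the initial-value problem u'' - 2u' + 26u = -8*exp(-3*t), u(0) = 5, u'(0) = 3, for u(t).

u = -8*exp(-3*t)/41 - 114*exp(t)*sin(5*t)/205 + 213*cos(5*t)*exp(t)/41

Characteristic equation r² - 2r + 26 = 0 has discriminant (-2)² - 4·(26) = -100 < 0, so r = 1 ± 5i.
Hence u_h = C1*cos(5*t)*exp(t) + C2*exp(t)*sin(5*t).
Try u_p = A*exp(-3*t). Substituting into the equation and dividing by exp(-3*t) gives A = -8/41, so u_p = -8*exp(-3*t)/41.
General solution: u = -8*exp(-3*t)/41 + C1*cos(5*t)*exp(t) + C2*exp(t)*sin(5*t).
Apply the initial conditions: u(0) = -8/41 + C1 = 5 and u'(0) = 24/41 + C1 + 5*C2 = 3. Solving gives C1 = 213/41, C2 = -114/205.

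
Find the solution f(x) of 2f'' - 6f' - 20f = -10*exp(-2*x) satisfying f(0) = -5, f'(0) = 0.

Divide through by 2: f'' - 3f' - 10f = -5*exp(-2*x).
Characteristic equation r² - 3r - 10 = 0 factors as (r + 2)(r - 5) = 0, so r = -2, 5.
Hence f_h = C1*exp(-2*x) + C2*exp(5*x).
Since exp(-2*x) solves the homogeneous equation (r = -2 is a root of multiplicity 1), multiply the trial by x. Try f_p = A*x*exp(-2*x). Substituting into the equation and dividing by exp(-2*x) gives A = 5/7, so f_p = 5*x*exp(-2*x)/7.
General solution: f = C1*exp(-2*x) + C2*exp(5*x) + 5*x*exp(-2*x)/7.
Apply the initial conditions: f(0) = C1 + C2 = -5 and f'(0) = 5/7 - 2*C1 + 5*C2 = 0. Solving gives C1 = -170/49, C2 = -75/49.

f = -170*exp(-2*x)/49 - 75*exp(5*x)/49 + 5*x*exp(-2*x)/7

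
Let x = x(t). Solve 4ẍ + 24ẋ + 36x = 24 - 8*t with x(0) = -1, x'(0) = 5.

Divide through by 4: x'' + 6x' + 9x = 6 - 2*t.
Characteristic equation r² + 6r + 9 = 0 has discriminant (6)² - 4·(9) = 0, so r = -3 is a repeated root.
Hence x_h = (C1 + C2*t)*exp(-3*t).
For the particular solution try x_p = A0 + A1*t. Substituting and matching coefficients of each power of t gives A0 = 22/27, A1 = -2/9, so x_p = 22/27 - 2*t/9.
General solution: x = 22/27 - 2*t/9 + C1*exp(-3*t) + C2*t*exp(-3*t).
Apply the initial conditions: x(0) = 22/27 + C1 = -1 and x'(0) = -2/9 + C2 - 3*C1 = 5. Solving gives C1 = -49/27, C2 = -2/9.

x = 22/27 - 49*exp(-3*t)/27 - 2*t/9 - 2*t*exp(-3*t)/9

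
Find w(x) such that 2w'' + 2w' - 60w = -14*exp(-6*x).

Divide through by 2: w'' + w' - 30w = -7*exp(-6*x).
Characteristic equation r² + r - 30 = 0 factors as (r - 5)(r + 6) = 0, so r = 5, -6.
Hence w_h = C1*exp(5*x) + C2*exp(-6*x).
Since exp(-6*x) solves the homogeneous equation (r = -6 is a root of multiplicity 1), multiply the trial by x. Try w_p = A*x*exp(-6*x). Substituting into the equation and dividing by exp(-6*x) gives A = 7/11, so w_p = 7*x*exp(-6*x)/11.

w = C1*exp(5*x) + C2*exp(-6*x) + 7*x*exp(-6*x)/11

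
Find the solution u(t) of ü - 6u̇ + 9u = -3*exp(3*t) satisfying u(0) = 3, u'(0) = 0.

u = 3*exp(3*t) - 9*t*exp(3*t) - 3*t**2*exp(3*t)/2

Characteristic equation r² - 6r + 9 = 0 has discriminant (-6)² - 4·(9) = 0, so r = 3 is a repeated root.
Hence u_h = (C1 + C2*t)*exp(3*t).
Since exp(3*t) solves the homogeneous equation (r = 3 is a root of multiplicity 2), multiply the trial by t^2. Try u_p = A*t^2*exp(3*t). Substituting into the equation and dividing by exp(3*t) gives A = -3/2, so u_p = -3*t^2*exp(3*t)/2.
General solution: u = C1*exp(3*t) - 3*t^2*exp(3*t)/2 + C2*t*exp(3*t).
Apply the initial conditions: u(0) = C1 = 3 and u'(0) = C2 + 3*C1 = 0. Solving gives C1 = 3, C2 = -9.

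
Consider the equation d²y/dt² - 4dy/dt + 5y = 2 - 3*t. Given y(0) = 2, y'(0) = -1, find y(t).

y = -2/25 - 3*t/5 - 114*exp(2*t)*sin(t)/25 + 52*cos(t)*exp(2*t)/25

Characteristic equation r² - 4r + 5 = 0 has discriminant (-4)² - 4·(5) = -4 < 0, so r = 2 ± i.
Hence y_h = C1*cos(t)*exp(2*t) + C2*exp(2*t)*sin(t).
For the particular solution try y_p = A0 + A1*t. Substituting and matching coefficients of each power of t gives A0 = -2/25, A1 = -3/5, so y_p = -2/25 - 3*t/5.
General solution: y = -2/25 - 3*t/5 + C1*cos(t)*exp(2*t) + C2*exp(2*t)*sin(t).
Apply the initial conditions: y(0) = -2/25 + C1 = 2 and y'(0) = -3/5 + C2 + 2*C1 = -1. Solving gives C1 = 52/25, C2 = -114/25.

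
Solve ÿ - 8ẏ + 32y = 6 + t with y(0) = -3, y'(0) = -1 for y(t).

y = 25/128 + t/32 - 409*cos(4*t)*exp(4*t)/128 + 47*exp(4*t)*sin(4*t)/16

Characteristic equation r² - 8r + 32 = 0 has discriminant (-8)² - 4·(32) = -64 < 0, so r = 4 ± 4i.
Hence y_h = C1*cos(4*t)*exp(4*t) + C2*exp(4*t)*sin(4*t).
For the particular solution try y_p = A0 + A1*t. Substituting and matching coefficients of each power of t gives A0 = 25/128, A1 = 1/32, so y_p = 25/128 + t/32.
General solution: y = 25/128 + t/32 + C1*cos(4*t)*exp(4*t) + C2*exp(4*t)*sin(4*t).
Apply the initial conditions: y(0) = 25/128 + C1 = -3 and y'(0) = 1/32 + 4*C1 + 4*C2 = -1. Solving gives C1 = -409/128, C2 = 47/16.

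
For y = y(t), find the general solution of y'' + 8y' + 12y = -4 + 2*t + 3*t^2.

Characteristic equation r² + 8r + 12 = 0 factors as (r + 6)(r + 2) = 0, so r = -6, -2.
Hence y_h = C1*exp(-6*t) + C2*exp(-2*t).
For the particular solution try y_p = A0 + A1*t + A2*t^2. Substituting and matching coefficients of each power of t gives A0 = -19/72, A1 = -1/6, A2 = 1/4, so y_p = -19/72 - t/6 + t^2/4.

y = -19/72 - t/6 + t**2/4 + C1*exp(-6*t) + C2*exp(-2*t)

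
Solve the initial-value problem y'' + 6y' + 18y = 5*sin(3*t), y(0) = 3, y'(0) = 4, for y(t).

y = -2*cos(3*t)/9 + sin(3*t)/9 + 29*cos(3*t)*exp(-3*t)/9 + 40*exp(-3*t)*sin(3*t)/9

Characteristic equation r² + 6r + 18 = 0 has discriminant (6)² - 4·(18) = -36 < 0, so r = -3 ± 3i.
Hence y_h = C1*cos(3*t)*exp(-3*t) + C2*exp(-3*t)*sin(3*t).
Try y_p = A*cos(3*t) + B*sin(3*t). Substituting and equating the coefficients of cos(3t) and sin(3t) gives A = -2/9, B = 1/9, so y_p = -2*cos(3*t)/9 + sin(3*t)/9.
General solution: y = -2*cos(3*t)/9 + sin(3*t)/9 + C1*cos(3*t)*exp(-3*t) + C2*exp(-3*t)*sin(3*t).
Apply the initial conditions: y(0) = -2/9 + C1 = 3 and y'(0) = 1/3 - 3*C1 + 3*C2 = 4. Solving gives C1 = 29/9, C2 = 40/9.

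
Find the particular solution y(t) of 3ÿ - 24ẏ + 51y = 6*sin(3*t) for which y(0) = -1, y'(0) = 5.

y = sin(3*t)/40 + 3*cos(3*t)/40 - 43*cos(t)*exp(4*t)/40 + 369*exp(4*t)*sin(t)/40

Divide through by 3: y'' - 8y' + 17y = 2*sin(3*t).
Characteristic equation r² - 8r + 17 = 0 has discriminant (-8)² - 4·(17) = -4 < 0, so r = 4 ± i.
Hence y_h = C1*cos(t)*exp(4*t) + C2*exp(4*t)*sin(t).
Try y_p = A*cos(3*t) + B*sin(3*t). Substituting and equating the coefficients of cos(3t) and sin(3t) gives A = 3/40, B = 1/40, so y_p = sin(3*t)/40 + 3*cos(3*t)/40.
General solution: y = sin(3*t)/40 + 3*cos(3*t)/40 + C1*cos(t)*exp(4*t) + C2*exp(4*t)*sin(t).
Apply the initial conditions: y(0) = 3/40 + C1 = -1 and y'(0) = 3/40 + C2 + 4*C1 = 5. Solving gives C1 = -43/40, C2 = 369/40.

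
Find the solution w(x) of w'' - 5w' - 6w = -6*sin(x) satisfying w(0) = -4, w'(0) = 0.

w = -3*exp(-x) - 22*exp(6*x)/37 - 15*cos(x)/37 + 21*sin(x)/37

Characteristic equation r² - 5r - 6 = 0 factors as (r + 1)(r - 6) = 0, so r = -1, 6.
Hence w_h = C1*exp(-x) + C2*exp(6*x).
Try w_p = A*cos(x) + B*sin(x). Substituting and equating the coefficients of cos(x) and sin(x) gives A = -15/37, B = 21/37, so w_p = -15*cos(x)/37 + 21*sin(x)/37.
General solution: w = -15*cos(x)/37 + 21*sin(x)/37 + C1*exp(-x) + C2*exp(6*x).
Apply the initial conditions: w(0) = -15/37 + C1 + C2 = -4 and w'(0) = 21/37 - C1 + 6*C2 = 0. Solving gives C1 = -3, C2 = -22/37.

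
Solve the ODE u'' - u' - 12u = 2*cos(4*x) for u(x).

u = -7*cos(4*x)/100 - sin(4*x)/100 + C1*exp(-3*x) + C2*exp(4*x)

Characteristic equation r² - r - 12 = 0 factors as (r + 3)(r - 4) = 0, so r = -3, 4.
Hence u_h = C1*exp(-3*x) + C2*exp(4*x).
Try u_p = A*cos(4*x) + B*sin(4*x). Substituting and equating the coefficients of cos(4x) and sin(4x) gives A = -7/100, B = -1/100, so u_p = -7*cos(4*x)/100 - sin(4*x)/100.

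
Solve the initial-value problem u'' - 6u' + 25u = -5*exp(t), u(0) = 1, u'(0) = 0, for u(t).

u = -exp(t)/4 - 7*exp(3*t)*sin(4*t)/8 + 5*cos(4*t)*exp(3*t)/4

Characteristic equation r² - 6r + 25 = 0 has discriminant (-6)² - 4·(25) = -64 < 0, so r = 3 ± 4i.
Hence u_h = C1*cos(4*t)*exp(3*t) + C2*exp(3*t)*sin(4*t).
Try u_p = A*exp(t). Substituting into the equation and dividing by exp(t) gives A = -1/4, so u_p = -exp(t)/4.
General solution: u = -exp(t)/4 + C1*cos(4*t)*exp(3*t) + C2*exp(3*t)*sin(4*t).
Apply the initial conditions: u(0) = -1/4 + C1 = 1 and u'(0) = -1/4 + 3*C1 + 4*C2 = 0. Solving gives C1 = 5/4, C2 = -7/8.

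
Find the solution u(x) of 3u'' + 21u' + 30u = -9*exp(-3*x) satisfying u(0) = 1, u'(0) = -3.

Divide through by 3: u'' + 7u' + 10u = -3*exp(-3*x).
Characteristic equation r² + 7r + 10 = 0 factors as (r + 5)(r + 2) = 0, so r = -5, -2.
Hence u_h = C1*exp(-5*x) + C2*exp(-2*x).
Try u_p = A*exp(-3*x). Substituting into the equation and dividing by exp(-3*x) gives A = 3/2, so u_p = 3*exp(-3*x)/2.
General solution: u = 3*exp(-3*x)/2 + C1*exp(-5*x) + C2*exp(-2*x).
Apply the initial conditions: u(0) = 3/2 + C1 + C2 = 1 and u'(0) = -9/2 - 5*C1 - 2*C2 = -3. Solving gives C1 = -1/6, C2 = -1/3.

u = -exp(-2*x)/3 - exp(-5*x)/6 + 3*exp(-3*x)/2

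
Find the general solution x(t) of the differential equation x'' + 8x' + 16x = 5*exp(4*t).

Characteristic equation r² + 8r + 16 = 0 has discriminant (8)² - 4·(16) = 0, so r = -4 is a repeated root.
Hence x_h = (C1 + C2*t)*exp(-4*t).
Try x_p = A*exp(4*t). Substituting into the equation and dividing by exp(4*t) gives A = 5/64, so x_p = 5*exp(4*t)/64.

x = 5*exp(4*t)/64 + C1*exp(-4*t) + C2*t*exp(-4*t)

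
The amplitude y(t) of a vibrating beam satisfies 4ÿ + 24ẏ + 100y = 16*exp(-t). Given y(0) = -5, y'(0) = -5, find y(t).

y = exp(-t)/5 - 51*exp(-3*t)*sin(4*t)/10 - 26*cos(4*t)*exp(-3*t)/5

Divide through by 4: y'' + 6y' + 25y = 4*exp(-t).
Characteristic equation r² + 6r + 25 = 0 has discriminant (6)² - 4·(25) = -64 < 0, so r = -3 ± 4i.
Hence y_h = C1*cos(4*t)*exp(-3*t) + C2*exp(-3*t)*sin(4*t).
Try y_p = A*exp(-t). Substituting into the equation and dividing by exp(-t) gives A = 1/5, so y_p = exp(-t)/5.
General solution: y = exp(-t)/5 + C1*cos(4*t)*exp(-3*t) + C2*exp(-3*t)*sin(4*t).
Apply the initial conditions: y(0) = 1/5 + C1 = -5 and y'(0) = -1/5 - 3*C1 + 4*C2 = -5. Solving gives C1 = -26/5, C2 = -51/10.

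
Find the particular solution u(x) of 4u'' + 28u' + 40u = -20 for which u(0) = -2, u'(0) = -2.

u = -1/2 - 19*exp(-2*x)/6 + 5*exp(-5*x)/3

Divide through by 4: u'' + 7u' + 10u = -5.
Characteristic equation r² + 7r + 10 = 0 factors as (r + 2)(r + 5) = 0, so r = -2, -5.
Hence u_h = C1*exp(-2*x) + C2*exp(-5*x).
For the particular solution try u_p = A0. Substituting and matching coefficients of each power of x gives A0 = -1/2, so u_p = -1/2.
General solution: u = -1/2 + C1*exp(-2*x) + C2*exp(-5*x).
Apply the initial conditions: u(0) = -1/2 + C1 + C2 = -2 and u'(0) = -5*C2 - 2*C1 = -2. Solving gives C1 = -19/6, C2 = 5/3.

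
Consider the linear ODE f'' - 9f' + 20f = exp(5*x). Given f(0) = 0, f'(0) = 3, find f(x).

Characteristic equation r² - 9r + 20 = 0 factors as (r - 4)(r - 5) = 0, so r = 4, 5.
Hence f_h = C1*exp(4*x) + C2*exp(5*x).
Since exp(5*x) solves the homogeneous equation (r = 5 is a root of multiplicity 1), multiply the trial by x. Try f_p = A*x*exp(5*x). Substituting into the equation and dividing by exp(5*x) gives A = 1, so f_p = x*exp(5*x).
General solution: f = C1*exp(4*x) + C2*exp(5*x) + x*exp(5*x).
Apply the initial conditions: f(0) = C1 + C2 = 0 and f'(0) = 1 + 4*C1 + 5*C2 = 3. Solving gives C1 = -2, C2 = 2.

f = -2*exp(4*x) + 2*exp(5*x) + x*exp(5*x)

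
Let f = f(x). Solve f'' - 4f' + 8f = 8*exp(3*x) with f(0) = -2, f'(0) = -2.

f = 8*exp(3*x)/5 - 18*cos(2*x)*exp(2*x)/5 + exp(2*x)*sin(2*x)/5

Characteristic equation r² - 4r + 8 = 0 has discriminant (-4)² - 4·(8) = -16 < 0, so r = 2 ± 2i.
Hence f_h = C1*cos(2*x)*exp(2*x) + C2*exp(2*x)*sin(2*x).
Try f_p = A*exp(3*x). Substituting into the equation and dividing by exp(3*x) gives A = 8/5, so f_p = 8*exp(3*x)/5.
General solution: f = 8*exp(3*x)/5 + C1*cos(2*x)*exp(2*x) + C2*exp(2*x)*sin(2*x).
Apply the initial conditions: f(0) = 8/5 + C1 = -2 and f'(0) = 24/5 + 2*C1 + 2*C2 = -2. Solving gives C1 = -18/5, C2 = 1/5.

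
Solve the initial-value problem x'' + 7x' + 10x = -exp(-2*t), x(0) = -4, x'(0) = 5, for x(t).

Characteristic equation r² + 7r + 10 = 0 factors as (r + 2)(r + 5) = 0, so r = -2, -5.
Hence x_h = C1*exp(-2*t) + C2*exp(-5*t).
Since exp(-2*t) solves the homogeneous equation (r = -2 is a root of multiplicity 1), multiply the trial by t. Try x_p = A*t*exp(-2*t). Substituting into the equation and dividing by exp(-2*t) gives A = -1/3, so x_p = -t*exp(-2*t)/3.
General solution: x = C1*exp(-2*t) + C2*exp(-5*t) - t*exp(-2*t)/3.
Apply the initial conditions: x(0) = C1 + C2 = -4 and x'(0) = -1/3 - 5*C2 - 2*C1 = 5. Solving gives C1 = -44/9, C2 = 8/9.

x = -44*exp(-2*t)/9 + 8*exp(-5*t)/9 - t*exp(-2*t)/3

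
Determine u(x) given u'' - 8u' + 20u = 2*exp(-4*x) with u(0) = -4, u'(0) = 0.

u = exp(-4*x)/34 - 137*cos(2*x)*exp(4*x)/34 + 138*exp(4*x)*sin(2*x)/17

Characteristic equation r² - 8r + 20 = 0 has discriminant (-8)² - 4·(20) = -16 < 0, so r = 4 ± 2i.
Hence u_h = C1*cos(2*x)*exp(4*x) + C2*exp(4*x)*sin(2*x).
Try u_p = A*exp(-4*x). Substituting into the equation and dividing by exp(-4*x) gives A = 1/34, so u_p = exp(-4*x)/34.
General solution: u = exp(-4*x)/34 + C1*cos(2*x)*exp(4*x) + C2*exp(4*x)*sin(2*x).
Apply the initial conditions: u(0) = 1/34 + C1 = -4 and u'(0) = -2/17 + 2*C2 + 4*C1 = 0. Solving gives C1 = -137/34, C2 = 138/17.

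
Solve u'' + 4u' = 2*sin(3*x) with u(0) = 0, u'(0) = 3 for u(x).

u = 11/12 - 81*exp(-4*x)/100 - 8*cos(3*x)/75 - 2*sin(3*x)/25

Characteristic equation r² + 4r = 0 factors as (r + 4)r = 0, so r = -4, 0.
Hence u_h = C1*exp(-4*x) + C2.
Try u_p = A*cos(3*x) + B*sin(3*x). Substituting and equating the coefficients of cos(3x) and sin(3x) gives A = -8/75, B = -2/25, so u_p = -8*cos(3*x)/75 - 2*sin(3*x)/25.
General solution: u = C2 - 8*cos(3*x)/75 - 2*sin(3*x)/25 + C1*exp(-4*x).
Apply the initial conditions: u(0) = -8/75 + C1 + C2 = 0 and u'(0) = -6/25 - 4*C1 = 3. Solving gives C1 = -81/100, C2 = 11/12.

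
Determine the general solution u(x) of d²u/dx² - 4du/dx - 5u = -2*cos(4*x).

u = 32*sin(4*x)/697 + 42*cos(4*x)/697 + C1*exp(-x) + C2*exp(5*x)

Characteristic equation r² - 4r - 5 = 0 factors as (r + 1)(r - 5) = 0, so r = -1, 5.
Hence u_h = C1*exp(-x) + C2*exp(5*x).
Try u_p = A*cos(4*x) + B*sin(4*x). Substituting and equating the coefficients of cos(4x) and sin(4x) gives A = 42/697, B = 32/697, so u_p = 32*sin(4*x)/697 + 42*cos(4*x)/697.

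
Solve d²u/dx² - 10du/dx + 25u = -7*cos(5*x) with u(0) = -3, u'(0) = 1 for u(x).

u = -3*exp(5*x) + 7*sin(5*x)/50 + 153*x*exp(5*x)/10

Characteristic equation r² - 10r + 25 = 0 has discriminant (-10)² - 4·(25) = 0, so r = 5 is a repeated root.
Hence u_h = (C1 + C2*x)*exp(5*x).
Try u_p = A*cos(5*x) + B*sin(5*x). Substituting and equating the coefficients of cos(5x) and sin(5x) gives A = 0, B = 7/50, so u_p = 7*sin(5*x)/50.
General solution: u = 7*sin(5*x)/50 + C1*exp(5*x) + C2*x*exp(5*x).
Apply the initial conditions: u(0) = C1 = -3 and u'(0) = 7/10 + C2 + 5*C1 = 1. Solving gives C1 = -3, C2 = 153/10.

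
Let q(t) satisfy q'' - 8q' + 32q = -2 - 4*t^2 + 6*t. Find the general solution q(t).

q = -3/128 - t**2/8 + t/8 + C1*cos(4*t)*exp(4*t) + C2*exp(4*t)*sin(4*t)

Characteristic equation r² - 8r + 32 = 0 has discriminant (-8)² - 4·(32) = -64 < 0, so r = 4 ± 4i.
Hence q_h = C1*cos(4*t)*exp(4*t) + C2*exp(4*t)*sin(4*t).
For the particular solution try q_p = A0 + A1*t + A2*t^2. Substituting and matching coefficients of each power of t gives A0 = -3/128, A1 = 1/8, A2 = -1/8, so q_p = -3/128 - t^2/8 + t/8.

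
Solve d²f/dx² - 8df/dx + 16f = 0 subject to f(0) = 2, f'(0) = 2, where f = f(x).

Characteristic equation r² - 8r + 16 = 0 has discriminant (-8)² - 4·(16) = 0, so r = 4 is a repeated root.
Hence f_h = (C1 + C2*x)*exp(4*x).
Apply the initial conditions: f(0) = C1 = 2 and f'(0) = C2 + 4*C1 = 2. Solving gives C1 = 2, C2 = -6.

f = 2*exp(4*x) - 6*x*exp(4*x)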